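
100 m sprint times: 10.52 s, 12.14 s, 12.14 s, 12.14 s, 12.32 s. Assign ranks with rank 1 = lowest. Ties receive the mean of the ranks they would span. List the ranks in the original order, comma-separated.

Sorted (ascending): 10.52, 12.14, 12.14, 12.14, 12.32
The 3 values of 12.14 occupy positions 2–4 → average rank 3.

1, 3, 3, 3, 5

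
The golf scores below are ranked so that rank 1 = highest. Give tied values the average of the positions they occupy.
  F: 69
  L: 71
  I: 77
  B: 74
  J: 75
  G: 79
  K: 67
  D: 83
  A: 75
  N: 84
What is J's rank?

Sorted (descending): 84, 83, 79, 77, 75, 75, 74, 71, 69, 67
The 2 values of 75 occupy positions 5–6 → average rank (5+6)/2 = 5.5.
J has value 75 → rank 5.5.

5.5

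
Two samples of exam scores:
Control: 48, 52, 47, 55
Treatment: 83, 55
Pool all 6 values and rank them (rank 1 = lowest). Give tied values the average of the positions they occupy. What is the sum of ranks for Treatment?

Sorted (ascending): 47, 48, 52, 55, 55, 83
The 2 values of 55 occupy positions 4–5 → average rank (4+5)/2 = 4.5.
Treatment values → pooled ranks: 83→6, 55→4.5
Rank sum = 6 + 4.5 = 10.5

10.5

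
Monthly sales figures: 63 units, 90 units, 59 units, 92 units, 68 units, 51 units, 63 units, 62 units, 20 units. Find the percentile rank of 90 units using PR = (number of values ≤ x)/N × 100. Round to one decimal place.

88.9

N = 9.
Strictly below 90: 7. Equal to 90: 1.
PR = 8/9 × 100 = 88.9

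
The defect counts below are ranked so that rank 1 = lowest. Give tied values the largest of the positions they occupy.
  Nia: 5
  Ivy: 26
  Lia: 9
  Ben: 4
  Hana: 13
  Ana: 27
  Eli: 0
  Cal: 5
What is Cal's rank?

4

Sorted (ascending): 0, 4, 5, 5, 9, 13, 26, 27
The 2 values of 5 occupy positions 3–4 → each gets rank 4.
Cal has value 5 → rank 4.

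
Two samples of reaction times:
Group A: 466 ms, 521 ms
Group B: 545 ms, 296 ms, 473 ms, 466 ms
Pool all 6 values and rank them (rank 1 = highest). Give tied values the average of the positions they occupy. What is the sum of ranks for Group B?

Sorted (descending): 545, 521, 473, 466, 466, 296
The 2 values of 466 occupy positions 4–5 → average rank (4+5)/2 = 4.5.
Group B values → pooled ranks: 545→1, 296→6, 473→3, 466→4.5
Rank sum = 1 + 6 + 3 + 4.5 = 14.5

14.5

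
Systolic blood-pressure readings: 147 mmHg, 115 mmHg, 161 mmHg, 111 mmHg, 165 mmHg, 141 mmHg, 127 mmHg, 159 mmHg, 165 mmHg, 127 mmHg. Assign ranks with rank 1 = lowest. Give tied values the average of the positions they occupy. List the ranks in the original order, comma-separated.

Sorted (ascending): 111, 115, 127, 127, 141, 147, 159, 161, 165, 165
The 2 values of 127 occupy positions 3–4 → average rank (3+4)/2 = 3.5.
The 2 values of 165 occupy positions 9–10 → average rank (9+10)/2 = 9.5.

6, 2, 8, 1, 9.5, 5, 3.5, 7, 9.5, 3.5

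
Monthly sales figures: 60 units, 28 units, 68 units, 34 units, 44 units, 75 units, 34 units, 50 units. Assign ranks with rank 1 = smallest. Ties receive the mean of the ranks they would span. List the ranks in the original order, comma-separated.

6, 1, 7, 2.5, 4, 8, 2.5, 5

Sorted (ascending): 28, 34, 34, 44, 50, 60, 68, 75
The 2 values of 34 occupy positions 2–3 → average rank (2+3)/2 = 2.5.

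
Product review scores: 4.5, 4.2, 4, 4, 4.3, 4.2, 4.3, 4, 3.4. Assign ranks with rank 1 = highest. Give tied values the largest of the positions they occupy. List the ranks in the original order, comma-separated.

Sorted (descending): 4.5, 4.3, 4.3, 4.2, 4.2, 4, 4, 4, 3.4
The 2 values of 4.3 occupy positions 2–3 → each gets rank 3.
The 2 values of 4.2 occupy positions 4–5 → each gets rank 5.
The 3 values of 4 occupy positions 6–8 → each gets rank 8.

1, 5, 8, 8, 3, 5, 3, 8, 9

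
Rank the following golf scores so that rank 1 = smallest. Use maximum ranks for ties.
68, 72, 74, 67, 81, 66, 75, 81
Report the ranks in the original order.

Sorted (ascending): 66, 67, 68, 72, 74, 75, 81, 81
The 2 values of 81 occupy positions 7–8 → each gets rank 8.

3, 4, 5, 2, 8, 1, 6, 8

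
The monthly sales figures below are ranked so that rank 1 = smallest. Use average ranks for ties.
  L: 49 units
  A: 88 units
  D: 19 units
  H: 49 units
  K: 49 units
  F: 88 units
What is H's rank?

Sorted (ascending): 19, 49, 49, 49, 88, 88
The 3 values of 49 occupy positions 2–4 → average rank 3.
The 2 values of 88 occupy positions 5–6 → average rank (5+6)/2 = 5.5.
H has value 49 units → rank 3.

3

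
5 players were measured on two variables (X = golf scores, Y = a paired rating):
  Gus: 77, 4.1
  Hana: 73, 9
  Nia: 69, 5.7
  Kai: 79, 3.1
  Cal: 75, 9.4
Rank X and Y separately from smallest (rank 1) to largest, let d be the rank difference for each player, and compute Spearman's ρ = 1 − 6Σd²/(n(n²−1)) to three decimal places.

Ranks of variable 1: 4, 2, 1, 5, 3
Ranks of variable 2: 2, 4, 3, 1, 5
d = r₁ − r₂: 2, -2, -2, 4, -2
d²: 4, 4, 4, 16, 4; Σd² = 32
ρ = 1 − 6·32/(5·24) = 1 − 192/120 = -0.600

-0.600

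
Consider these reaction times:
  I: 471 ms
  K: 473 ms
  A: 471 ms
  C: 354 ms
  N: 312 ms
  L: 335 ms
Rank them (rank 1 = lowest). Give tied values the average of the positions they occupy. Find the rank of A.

Sorted (ascending): 312, 335, 354, 471, 471, 473
The 2 values of 471 occupy positions 4–5 → average rank (4+5)/2 = 4.5.
A has value 471 ms → rank 4.5.

4.5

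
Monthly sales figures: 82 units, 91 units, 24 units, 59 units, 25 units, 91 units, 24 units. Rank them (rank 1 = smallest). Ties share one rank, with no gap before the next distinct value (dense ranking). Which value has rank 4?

82

Sorted (ascending): 24, 24, 25, 59, 82, 91, 91
The 2 values of 24 share dense rank 1.
The 2 values of 91 share dense rank 5.
Remaining distinct values take the next consecutive integers.
Rank 4 → value 82.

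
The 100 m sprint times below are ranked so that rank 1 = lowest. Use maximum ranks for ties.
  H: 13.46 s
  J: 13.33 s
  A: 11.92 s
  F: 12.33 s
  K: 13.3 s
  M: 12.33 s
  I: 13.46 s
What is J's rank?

Sorted (ascending): 11.92, 12.33, 12.33, 13.3, 13.33, 13.46, 13.46
The 2 values of 12.33 occupy positions 2–3 → each gets rank 3.
The 2 values of 13.46 occupy positions 6–7 → each gets rank 7.
J has value 13.33 s → rank 5.

5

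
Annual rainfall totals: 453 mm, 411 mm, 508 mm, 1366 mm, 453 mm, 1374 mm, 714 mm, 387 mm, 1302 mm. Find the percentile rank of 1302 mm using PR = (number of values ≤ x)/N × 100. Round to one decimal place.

N = 9.
Strictly below 1302: 6. Equal to 1302: 1.
PR = 7/9 × 100 = 77.8

77.8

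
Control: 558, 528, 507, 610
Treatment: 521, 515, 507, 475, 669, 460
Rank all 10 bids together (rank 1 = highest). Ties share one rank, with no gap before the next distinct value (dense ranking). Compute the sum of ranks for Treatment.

Sorted (descending): 669, 610, 558, 528, 521, 515, 507, 507, 475, 460
The 2 values of 507 share dense rank 7.
Remaining distinct values take the next consecutive integers.
Treatment values → pooled ranks: 521→5, 515→6, 507→7, 475→8, 669→1, 460→9
Rank sum = 5 + 6 + 7 + 8 + 1 + 9 = 36

36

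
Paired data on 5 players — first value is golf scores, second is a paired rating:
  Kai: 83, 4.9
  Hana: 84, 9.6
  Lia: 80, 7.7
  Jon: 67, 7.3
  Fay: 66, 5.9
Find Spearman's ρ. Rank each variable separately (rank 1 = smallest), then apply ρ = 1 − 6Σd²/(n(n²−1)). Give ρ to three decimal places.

Ranks of variable 1: 4, 5, 3, 2, 1
Ranks of variable 2: 1, 5, 4, 3, 2
d = r₁ − r₂: 3, 0, -1, -1, -1
d²: 9, 0, 1, 1, 1; Σd² = 12
ρ = 1 − 6·12/(5·24) = 1 − 72/120 = 0.400

0.400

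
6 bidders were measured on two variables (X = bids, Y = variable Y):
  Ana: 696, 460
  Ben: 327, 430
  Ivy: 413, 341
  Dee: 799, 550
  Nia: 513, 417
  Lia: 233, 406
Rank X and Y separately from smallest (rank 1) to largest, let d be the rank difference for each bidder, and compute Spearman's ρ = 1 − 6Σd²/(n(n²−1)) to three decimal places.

0.714

Ranks of variable 1: 5, 2, 3, 6, 4, 1
Ranks of variable 2: 5, 4, 1, 6, 3, 2
d = r₁ − r₂: 0, -2, 2, 0, 1, -1
d²: 0, 4, 4, 0, 1, 1; Σd² = 10
ρ = 1 − 6·10/(6·35) = 1 − 60/210 = 0.714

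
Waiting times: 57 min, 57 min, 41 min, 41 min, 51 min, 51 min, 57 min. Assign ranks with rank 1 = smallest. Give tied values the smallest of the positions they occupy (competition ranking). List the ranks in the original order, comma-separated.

5, 5, 1, 1, 3, 3, 5

Sorted (ascending): 41, 41, 51, 51, 57, 57, 57
The 2 values of 41 occupy positions 1–2 → each gets rank 1.
The 2 values of 51 occupy positions 3–4 → each gets rank 3.
The 3 values of 57 occupy positions 5–7 → each gets rank 5.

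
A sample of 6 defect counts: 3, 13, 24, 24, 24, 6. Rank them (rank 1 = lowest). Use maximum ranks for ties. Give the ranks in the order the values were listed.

1, 3, 6, 6, 6, 2

Sorted (ascending): 3, 6, 13, 24, 24, 24
The 3 values of 24 occupy positions 4–6 → each gets rank 6.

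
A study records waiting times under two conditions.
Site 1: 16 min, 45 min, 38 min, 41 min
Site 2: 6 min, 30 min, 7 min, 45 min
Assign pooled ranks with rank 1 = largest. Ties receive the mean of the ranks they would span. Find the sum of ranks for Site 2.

21.5

Sorted (descending): 45, 45, 41, 38, 30, 16, 7, 6
The 2 values of 45 occupy positions 1–2 → average rank (1+2)/2 = 1.5.
Site 2 values → pooled ranks: 6→8, 30→5, 7→7, 45→1.5
Rank sum = 8 + 5 + 7 + 1.5 = 21.5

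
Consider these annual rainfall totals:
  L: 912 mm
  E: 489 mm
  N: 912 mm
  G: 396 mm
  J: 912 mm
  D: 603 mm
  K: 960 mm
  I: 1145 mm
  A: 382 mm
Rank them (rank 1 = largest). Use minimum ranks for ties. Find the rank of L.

3

Sorted (descending): 1145, 960, 912, 912, 912, 603, 489, 396, 382
The 3 values of 912 occupy positions 3–5 → each gets rank 3.
L has value 912 mm → rank 3.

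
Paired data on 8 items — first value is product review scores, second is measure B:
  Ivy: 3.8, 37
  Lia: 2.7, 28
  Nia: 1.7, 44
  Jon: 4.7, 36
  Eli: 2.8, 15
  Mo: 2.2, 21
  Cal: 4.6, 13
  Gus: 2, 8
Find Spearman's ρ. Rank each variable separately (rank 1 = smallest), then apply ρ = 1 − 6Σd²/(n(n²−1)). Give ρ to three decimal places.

Ranks of variable 1: 6, 4, 1, 8, 5, 3, 7, 2
Ranks of variable 2: 7, 5, 8, 6, 3, 4, 2, 1
d = r₁ − r₂: -1, -1, -7, 2, 2, -1, 5, 1
d²: 1, 1, 49, 4, 4, 1, 25, 1; Σd² = 86
ρ = 1 − 6·86/(8·63) = 1 − 516/504 = -0.024

-0.024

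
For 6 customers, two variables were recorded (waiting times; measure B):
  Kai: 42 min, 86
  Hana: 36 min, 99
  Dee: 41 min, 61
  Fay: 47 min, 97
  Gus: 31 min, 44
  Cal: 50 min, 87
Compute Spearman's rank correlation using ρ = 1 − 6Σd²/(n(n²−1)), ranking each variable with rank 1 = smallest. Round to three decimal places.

0.371

Ranks of variable 1: 4, 2, 3, 5, 1, 6
Ranks of variable 2: 3, 6, 2, 5, 1, 4
d = r₁ − r₂: 1, -4, 1, 0, 0, 2
d²: 1, 16, 1, 0, 0, 4; Σd² = 22
ρ = 1 − 6·22/(6·35) = 1 − 132/210 = 0.371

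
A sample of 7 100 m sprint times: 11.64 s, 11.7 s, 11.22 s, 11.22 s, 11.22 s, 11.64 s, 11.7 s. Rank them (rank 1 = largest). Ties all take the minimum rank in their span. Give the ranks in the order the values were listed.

3, 1, 5, 5, 5, 3, 1

Sorted (descending): 11.7, 11.7, 11.64, 11.64, 11.22, 11.22, 11.22
The 2 values of 11.7 occupy positions 1–2 → each gets rank 1.
The 2 values of 11.64 occupy positions 3–4 → each gets rank 3.
The 3 values of 11.22 occupy positions 5–7 → each gets rank 5.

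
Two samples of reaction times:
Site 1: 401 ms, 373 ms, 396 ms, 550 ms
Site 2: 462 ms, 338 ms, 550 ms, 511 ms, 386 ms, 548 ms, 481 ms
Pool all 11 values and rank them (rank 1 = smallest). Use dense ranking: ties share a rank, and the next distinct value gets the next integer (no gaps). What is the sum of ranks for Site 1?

Sorted (ascending): 338, 373, 386, 396, 401, 462, 481, 511, 548, 550, 550
The 2 values of 550 share dense rank 10.
Remaining distinct values take the next consecutive integers.
Site 1 values → pooled ranks: 401→5, 373→2, 396→4, 550→10
Rank sum = 5 + 2 + 4 + 10 = 21

21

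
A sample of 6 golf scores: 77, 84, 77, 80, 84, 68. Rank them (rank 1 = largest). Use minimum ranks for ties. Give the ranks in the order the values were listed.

4, 1, 4, 3, 1, 6

Sorted (descending): 84, 84, 80, 77, 77, 68
The 2 values of 84 occupy positions 1–2 → each gets rank 1.
The 2 values of 77 occupy positions 4–5 → each gets rank 4.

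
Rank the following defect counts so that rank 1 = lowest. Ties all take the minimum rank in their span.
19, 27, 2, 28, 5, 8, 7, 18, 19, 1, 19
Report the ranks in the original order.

Sorted (ascending): 1, 2, 5, 7, 8, 18, 19, 19, 19, 27, 28
The 3 values of 19 occupy positions 7–9 → each gets rank 7.

7, 10, 2, 11, 3, 5, 4, 6, 7, 1, 7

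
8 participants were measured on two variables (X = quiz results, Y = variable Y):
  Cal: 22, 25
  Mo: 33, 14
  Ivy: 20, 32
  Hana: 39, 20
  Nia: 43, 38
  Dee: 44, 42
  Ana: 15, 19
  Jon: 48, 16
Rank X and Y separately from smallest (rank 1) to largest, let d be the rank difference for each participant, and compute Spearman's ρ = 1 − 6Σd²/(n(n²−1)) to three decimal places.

0.143

Ranks of variable 1: 3, 4, 2, 5, 6, 7, 1, 8
Ranks of variable 2: 5, 1, 6, 4, 7, 8, 3, 2
d = r₁ − r₂: -2, 3, -4, 1, -1, -1, -2, 6
d²: 4, 9, 16, 1, 1, 1, 4, 36; Σd² = 72
ρ = 1 − 6·72/(8·63) = 1 − 432/504 = 0.143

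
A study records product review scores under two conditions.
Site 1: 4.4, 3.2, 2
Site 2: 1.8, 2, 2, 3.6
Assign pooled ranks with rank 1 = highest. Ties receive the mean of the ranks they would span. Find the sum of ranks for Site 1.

Sorted (descending): 4.4, 3.6, 3.2, 2, 2, 2, 1.8
The 3 values of 2 occupy positions 4–6 → average rank 5.
Site 1 values → pooled ranks: 4.4→1, 3.2→3, 2→5
Rank sum = 1 + 3 + 5 = 9

9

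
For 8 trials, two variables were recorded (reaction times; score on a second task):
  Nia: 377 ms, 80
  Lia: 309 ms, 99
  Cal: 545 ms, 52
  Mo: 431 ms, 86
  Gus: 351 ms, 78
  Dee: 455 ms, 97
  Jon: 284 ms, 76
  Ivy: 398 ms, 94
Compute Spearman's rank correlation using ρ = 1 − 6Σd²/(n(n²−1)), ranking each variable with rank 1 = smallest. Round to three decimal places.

-0.048

Ranks of variable 1: 4, 2, 8, 6, 3, 7, 1, 5
Ranks of variable 2: 4, 8, 1, 5, 3, 7, 2, 6
d = r₁ − r₂: 0, -6, 7, 1, 0, 0, -1, -1
d²: 0, 36, 49, 1, 0, 0, 1, 1; Σd² = 88
ρ = 1 − 6·88/(8·63) = 1 − 528/504 = -0.048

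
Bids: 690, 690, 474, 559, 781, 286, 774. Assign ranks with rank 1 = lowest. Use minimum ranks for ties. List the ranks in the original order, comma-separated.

Sorted (ascending): 286, 474, 559, 690, 690, 774, 781
The 2 values of 690 occupy positions 4–5 → each gets rank 4.

4, 4, 2, 3, 7, 1, 6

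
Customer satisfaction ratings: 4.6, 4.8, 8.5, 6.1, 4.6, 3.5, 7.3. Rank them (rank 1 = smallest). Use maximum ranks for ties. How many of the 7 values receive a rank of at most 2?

1

Sorted (ascending): 3.5, 4.6, 4.6, 4.8, 6.1, 7.3, 8.5
The 2 values of 4.6 occupy positions 2–3 → each gets rank 3.
Ranks ≤ 2: {1} → 1 value.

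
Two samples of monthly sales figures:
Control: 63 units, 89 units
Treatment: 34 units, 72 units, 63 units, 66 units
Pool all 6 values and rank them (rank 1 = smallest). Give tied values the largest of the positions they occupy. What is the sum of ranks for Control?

Sorted (ascending): 34, 63, 63, 66, 72, 89
The 2 values of 63 occupy positions 2–3 → each gets rank 3.
Control values → pooled ranks: 63→3, 89→6
Rank sum = 3 + 6 = 9

9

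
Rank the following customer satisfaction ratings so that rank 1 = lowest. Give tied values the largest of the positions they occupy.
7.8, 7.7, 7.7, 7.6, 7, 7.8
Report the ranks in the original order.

6, 4, 4, 2, 1, 6

Sorted (ascending): 7, 7.6, 7.7, 7.7, 7.8, 7.8
The 2 values of 7.7 occupy positions 3–4 → each gets rank 4.
The 2 values of 7.8 occupy positions 5–6 → each gets rank 6.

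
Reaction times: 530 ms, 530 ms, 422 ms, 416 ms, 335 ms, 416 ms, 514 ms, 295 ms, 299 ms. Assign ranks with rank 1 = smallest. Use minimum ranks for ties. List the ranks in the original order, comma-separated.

8, 8, 6, 4, 3, 4, 7, 1, 2

Sorted (ascending): 295, 299, 335, 416, 416, 422, 514, 530, 530
The 2 values of 416 occupy positions 4–5 → each gets rank 4.
The 2 values of 530 occupy positions 8–9 → each gets rank 8.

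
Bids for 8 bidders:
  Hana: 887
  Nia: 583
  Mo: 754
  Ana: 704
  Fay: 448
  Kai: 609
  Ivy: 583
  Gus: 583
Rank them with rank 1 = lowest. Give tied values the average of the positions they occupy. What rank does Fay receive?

1

Sorted (ascending): 448, 583, 583, 583, 609, 704, 754, 887
The 3 values of 583 occupy positions 2–4 → average rank 3.
Fay has value 448 → rank 1.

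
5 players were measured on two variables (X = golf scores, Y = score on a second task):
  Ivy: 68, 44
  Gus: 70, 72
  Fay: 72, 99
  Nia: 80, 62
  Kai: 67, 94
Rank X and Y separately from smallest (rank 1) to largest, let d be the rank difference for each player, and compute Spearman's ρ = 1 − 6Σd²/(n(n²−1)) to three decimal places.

Ranks of variable 1: 2, 3, 4, 5, 1
Ranks of variable 2: 1, 3, 5, 2, 4
d = r₁ − r₂: 1, 0, -1, 3, -3
d²: 1, 0, 1, 9, 9; Σd² = 20
ρ = 1 − 6·20/(5·24) = 1 − 120/120 = 0.000

0.000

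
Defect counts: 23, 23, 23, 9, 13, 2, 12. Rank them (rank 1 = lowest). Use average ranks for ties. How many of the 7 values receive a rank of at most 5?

4

Sorted (ascending): 2, 9, 12, 13, 23, 23, 23
The 3 values of 23 occupy positions 5–7 → average rank 6.
Ranks ≤ 5: {1, 2, 3, 4} → 4 values.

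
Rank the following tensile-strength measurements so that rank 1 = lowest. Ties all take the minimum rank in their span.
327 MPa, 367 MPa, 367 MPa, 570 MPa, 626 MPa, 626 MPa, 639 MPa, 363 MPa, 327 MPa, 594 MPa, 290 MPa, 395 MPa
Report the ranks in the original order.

Sorted (ascending): 290, 327, 327, 363, 367, 367, 395, 570, 594, 626, 626, 639
The 2 values of 327 occupy positions 2–3 → each gets rank 2.
The 2 values of 367 occupy positions 5–6 → each gets rank 5.
The 2 values of 626 occupy positions 10–11 → each gets rank 10.

2, 5, 5, 8, 10, 10, 12, 4, 2, 9, 1, 7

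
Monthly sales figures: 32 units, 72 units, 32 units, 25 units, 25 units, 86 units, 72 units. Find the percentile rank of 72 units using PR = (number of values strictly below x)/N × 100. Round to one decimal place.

57.1

N = 7.
Strictly below 72: 4. Equal to 72: 2.
PR = 4/7 × 100 = 57.1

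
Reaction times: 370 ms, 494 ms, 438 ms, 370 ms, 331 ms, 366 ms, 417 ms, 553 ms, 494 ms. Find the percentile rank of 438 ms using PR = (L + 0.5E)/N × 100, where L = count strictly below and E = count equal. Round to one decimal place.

N = 9.
Strictly below 438: 5. Equal to 438: 1.
PR = (5 + 0.5·1)/9 × 100 = 61.1

61.1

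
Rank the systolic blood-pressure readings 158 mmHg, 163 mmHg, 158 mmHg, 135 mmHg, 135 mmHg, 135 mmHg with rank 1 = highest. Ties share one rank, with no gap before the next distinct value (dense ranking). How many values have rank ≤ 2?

Sorted (descending): 163, 158, 158, 135, 135, 135
The 2 values of 158 share dense rank 2.
The 3 values of 135 share dense rank 3.
Remaining distinct values take the next consecutive integers.
Ranks ≤ 2: {1, 2, 2} → 3 values.

3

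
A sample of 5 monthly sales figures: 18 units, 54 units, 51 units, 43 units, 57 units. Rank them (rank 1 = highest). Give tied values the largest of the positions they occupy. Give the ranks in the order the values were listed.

5, 2, 3, 4, 1

Sorted (descending): 57, 54, 51, 43, 18
No ties — each value takes its position as its rank.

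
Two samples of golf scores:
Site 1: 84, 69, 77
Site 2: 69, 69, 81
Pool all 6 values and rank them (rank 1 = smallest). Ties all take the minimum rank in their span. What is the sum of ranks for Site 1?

Sorted (ascending): 69, 69, 69, 77, 81, 84
The 3 values of 69 occupy positions 1–3 → each gets rank 1.
Site 1 values → pooled ranks: 84→6, 69→1, 77→4
Rank sum = 6 + 1 + 4 = 11

11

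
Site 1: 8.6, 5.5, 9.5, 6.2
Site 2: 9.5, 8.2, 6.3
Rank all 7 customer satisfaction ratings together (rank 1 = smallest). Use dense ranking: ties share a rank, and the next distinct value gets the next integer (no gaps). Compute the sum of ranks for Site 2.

13

Sorted (ascending): 5.5, 6.2, 6.3, 8.2, 8.6, 9.5, 9.5
The 2 values of 9.5 share dense rank 6.
Remaining distinct values take the next consecutive integers.
Site 2 values → pooled ranks: 9.5→6, 8.2→4, 6.3→3
Rank sum = 6 + 4 + 3 = 13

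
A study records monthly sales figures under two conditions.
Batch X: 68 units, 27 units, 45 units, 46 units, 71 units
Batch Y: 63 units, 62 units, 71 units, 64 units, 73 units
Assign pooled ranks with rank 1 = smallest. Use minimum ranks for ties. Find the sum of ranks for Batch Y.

33

Sorted (ascending): 27, 45, 46, 62, 63, 64, 68, 71, 71, 73
The 2 values of 71 occupy positions 8–9 → each gets rank 8.
Batch Y values → pooled ranks: 63→5, 62→4, 71→8, 64→6, 73→10
Rank sum = 5 + 4 + 8 + 6 + 10 = 33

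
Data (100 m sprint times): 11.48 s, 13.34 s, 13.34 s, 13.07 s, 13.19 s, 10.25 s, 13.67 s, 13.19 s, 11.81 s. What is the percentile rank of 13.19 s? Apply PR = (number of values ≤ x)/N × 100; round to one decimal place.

N = 9.
Strictly below 13.19: 4. Equal to 13.19: 2.
PR = 6/9 × 100 = 66.7

66.7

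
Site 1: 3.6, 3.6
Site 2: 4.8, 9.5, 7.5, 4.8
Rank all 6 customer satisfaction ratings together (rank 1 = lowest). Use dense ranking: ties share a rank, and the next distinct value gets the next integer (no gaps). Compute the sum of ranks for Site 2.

11

Sorted (ascending): 3.6, 3.6, 4.8, 4.8, 7.5, 9.5
The 2 values of 3.6 share dense rank 1.
The 2 values of 4.8 share dense rank 2.
Remaining distinct values take the next consecutive integers.
Site 2 values → pooled ranks: 4.8→2, 9.5→4, 7.5→3, 4.8→2
Rank sum = 2 + 4 + 3 + 2 = 11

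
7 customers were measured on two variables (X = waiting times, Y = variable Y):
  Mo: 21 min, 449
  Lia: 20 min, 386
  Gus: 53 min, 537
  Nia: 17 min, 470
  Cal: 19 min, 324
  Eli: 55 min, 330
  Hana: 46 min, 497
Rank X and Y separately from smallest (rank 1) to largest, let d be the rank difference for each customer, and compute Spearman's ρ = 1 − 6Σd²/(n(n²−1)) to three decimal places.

Ranks of variable 1: 4, 3, 6, 1, 2, 7, 5
Ranks of variable 2: 4, 3, 7, 5, 1, 2, 6
d = r₁ − r₂: 0, 0, -1, -4, 1, 5, -1
d²: 0, 0, 1, 16, 1, 25, 1; Σd² = 44
ρ = 1 − 6·44/(7·48) = 1 − 264/336 = 0.214

0.214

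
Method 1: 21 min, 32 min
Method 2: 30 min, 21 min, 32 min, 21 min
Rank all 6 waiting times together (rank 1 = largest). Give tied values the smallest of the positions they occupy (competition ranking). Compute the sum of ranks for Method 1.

Sorted (descending): 32, 32, 30, 21, 21, 21
The 2 values of 32 occupy positions 1–2 → each gets rank 1.
The 3 values of 21 occupy positions 4–6 → each gets rank 4.
Method 1 values → pooled ranks: 21→4, 32→1
Rank sum = 4 + 1 = 5

5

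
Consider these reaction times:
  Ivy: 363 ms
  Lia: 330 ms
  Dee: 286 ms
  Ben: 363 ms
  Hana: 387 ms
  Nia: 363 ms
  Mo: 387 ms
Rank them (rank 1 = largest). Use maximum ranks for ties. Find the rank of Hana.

Sorted (descending): 387, 387, 363, 363, 363, 330, 286
The 2 values of 387 occupy positions 1–2 → each gets rank 2.
The 3 values of 363 occupy positions 3–5 → each gets rank 5.
Hana has value 387 ms → rank 2.

2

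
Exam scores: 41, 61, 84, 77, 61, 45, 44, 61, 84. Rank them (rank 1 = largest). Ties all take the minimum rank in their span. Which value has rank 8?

44

Sorted (descending): 84, 84, 77, 61, 61, 61, 45, 44, 41
The 2 values of 84 occupy positions 1–2 → each gets rank 1.
The 3 values of 61 occupy positions 4–6 → each gets rank 4.
Rank 8 → value 44.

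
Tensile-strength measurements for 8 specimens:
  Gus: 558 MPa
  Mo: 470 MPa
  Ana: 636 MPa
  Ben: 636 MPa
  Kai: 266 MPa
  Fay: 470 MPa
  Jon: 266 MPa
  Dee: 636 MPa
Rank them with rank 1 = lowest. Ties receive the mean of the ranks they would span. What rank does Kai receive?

1.5

Sorted (ascending): 266, 266, 470, 470, 558, 636, 636, 636
The 2 values of 266 occupy positions 1–2 → average rank (1+2)/2 = 1.5.
The 2 values of 470 occupy positions 3–4 → average rank (3+4)/2 = 3.5.
The 3 values of 636 occupy positions 6–8 → average rank 7.
Kai has value 266 MPa → rank 1.5.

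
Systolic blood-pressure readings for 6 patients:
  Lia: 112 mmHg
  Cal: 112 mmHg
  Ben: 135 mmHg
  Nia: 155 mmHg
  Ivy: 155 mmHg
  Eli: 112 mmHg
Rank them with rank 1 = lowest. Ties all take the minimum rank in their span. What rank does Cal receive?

1

Sorted (ascending): 112, 112, 112, 135, 155, 155
The 3 values of 112 occupy positions 1–3 → each gets rank 1.
The 2 values of 155 occupy positions 5–6 → each gets rank 5.
Cal has value 112 mmHg → rank 1.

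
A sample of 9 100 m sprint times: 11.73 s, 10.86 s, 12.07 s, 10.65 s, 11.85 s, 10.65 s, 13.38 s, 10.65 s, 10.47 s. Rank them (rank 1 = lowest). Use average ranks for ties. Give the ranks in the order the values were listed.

6, 5, 8, 3, 7, 3, 9, 3, 1

Sorted (ascending): 10.47, 10.65, 10.65, 10.65, 10.86, 11.73, 11.85, 12.07, 13.38
The 3 values of 10.65 occupy positions 2–4 → average rank 3.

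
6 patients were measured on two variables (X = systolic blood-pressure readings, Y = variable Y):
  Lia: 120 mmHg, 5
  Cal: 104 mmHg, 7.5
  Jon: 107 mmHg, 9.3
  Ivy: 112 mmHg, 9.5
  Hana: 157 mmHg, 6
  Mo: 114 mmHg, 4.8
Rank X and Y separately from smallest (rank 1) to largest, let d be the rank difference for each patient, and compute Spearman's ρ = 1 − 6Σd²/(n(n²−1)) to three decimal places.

Ranks of variable 1: 5, 1, 2, 3, 6, 4
Ranks of variable 2: 2, 4, 5, 6, 3, 1
d = r₁ − r₂: 3, -3, -3, -3, 3, 3
d²: 9, 9, 9, 9, 9, 9; Σd² = 54
ρ = 1 − 6·54/(6·35) = 1 − 324/210 = -0.543

-0.543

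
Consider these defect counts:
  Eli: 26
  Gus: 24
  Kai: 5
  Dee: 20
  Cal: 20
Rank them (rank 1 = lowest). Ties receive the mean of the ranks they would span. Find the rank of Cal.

2.5

Sorted (ascending): 5, 20, 20, 24, 26
The 2 values of 20 occupy positions 2–3 → average rank (2+3)/2 = 2.5.
Cal has value 20 → rank 2.5.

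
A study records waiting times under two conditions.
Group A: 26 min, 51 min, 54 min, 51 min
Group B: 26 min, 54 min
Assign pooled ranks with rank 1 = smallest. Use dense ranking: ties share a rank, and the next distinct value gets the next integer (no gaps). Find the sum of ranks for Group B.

4

Sorted (ascending): 26, 26, 51, 51, 54, 54
The 2 values of 26 share dense rank 1.
The 2 values of 51 share dense rank 2.
The 2 values of 54 share dense rank 3.
Group B values → pooled ranks: 26→1, 54→3
Rank sum = 1 + 3 = 4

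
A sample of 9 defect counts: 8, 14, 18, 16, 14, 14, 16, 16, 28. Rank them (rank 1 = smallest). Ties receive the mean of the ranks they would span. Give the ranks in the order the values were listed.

1, 3, 8, 6, 3, 3, 6, 6, 9

Sorted (ascending): 8, 14, 14, 14, 16, 16, 16, 18, 28
The 3 values of 14 occupy positions 2–4 → average rank 3.
The 3 values of 16 occupy positions 5–7 → average rank 6.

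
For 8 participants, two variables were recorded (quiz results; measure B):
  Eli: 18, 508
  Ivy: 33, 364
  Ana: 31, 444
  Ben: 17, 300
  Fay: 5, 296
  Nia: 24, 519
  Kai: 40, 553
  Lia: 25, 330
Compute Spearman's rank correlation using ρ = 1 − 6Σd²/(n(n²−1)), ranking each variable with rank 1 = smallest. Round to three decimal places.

Ranks of variable 1: 3, 7, 6, 2, 1, 4, 8, 5
Ranks of variable 2: 6, 4, 5, 2, 1, 7, 8, 3
d = r₁ − r₂: -3, 3, 1, 0, 0, -3, 0, 2
d²: 9, 9, 1, 0, 0, 9, 0, 4; Σd² = 32
ρ = 1 − 6·32/(8·63) = 1 − 192/504 = 0.619

0.619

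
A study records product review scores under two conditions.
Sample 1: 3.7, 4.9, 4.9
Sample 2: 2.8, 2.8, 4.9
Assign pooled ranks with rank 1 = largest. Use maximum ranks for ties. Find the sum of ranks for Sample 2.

15

Sorted (descending): 4.9, 4.9, 4.9, 3.7, 2.8, 2.8
The 3 values of 4.9 occupy positions 1–3 → each gets rank 3.
The 2 values of 2.8 occupy positions 5–6 → each gets rank 6.
Sample 2 values → pooled ranks: 2.8→6, 2.8→6, 4.9→3
Rank sum = 6 + 6 + 3 = 15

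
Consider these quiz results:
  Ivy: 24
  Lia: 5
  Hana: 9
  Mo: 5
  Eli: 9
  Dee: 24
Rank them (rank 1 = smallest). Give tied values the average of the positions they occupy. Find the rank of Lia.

1.5

Sorted (ascending): 5, 5, 9, 9, 24, 24
The 2 values of 5 occupy positions 1–2 → average rank (1+2)/2 = 1.5.
The 2 values of 9 occupy positions 3–4 → average rank (3+4)/2 = 3.5.
The 2 values of 24 occupy positions 5–6 → average rank (5+6)/2 = 5.5.
Lia has value 5 → rank 1.5.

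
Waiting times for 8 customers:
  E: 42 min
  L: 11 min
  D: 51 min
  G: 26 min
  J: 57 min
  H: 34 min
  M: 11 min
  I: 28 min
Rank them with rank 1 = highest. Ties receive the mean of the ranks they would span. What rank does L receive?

7.5

Sorted (descending): 57, 51, 42, 34, 28, 26, 11, 11
The 2 values of 11 occupy positions 7–8 → average rank (7+8)/2 = 7.5.
L has value 11 min → rank 7.5.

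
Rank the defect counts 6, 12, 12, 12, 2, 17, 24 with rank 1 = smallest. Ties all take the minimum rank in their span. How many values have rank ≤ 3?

5

Sorted (ascending): 2, 6, 12, 12, 12, 17, 24
The 3 values of 12 occupy positions 3–5 → each gets rank 3.
Ranks ≤ 3: {1, 2, 3, 3, 3} → 5 values.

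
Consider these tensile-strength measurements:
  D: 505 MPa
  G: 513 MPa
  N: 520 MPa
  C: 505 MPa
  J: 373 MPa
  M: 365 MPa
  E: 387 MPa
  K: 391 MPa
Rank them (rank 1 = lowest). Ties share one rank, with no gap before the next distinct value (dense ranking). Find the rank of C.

Sorted (ascending): 365, 373, 387, 391, 505, 505, 513, 520
The 2 values of 505 share dense rank 5.
Remaining distinct values take the next consecutive integers.
C has value 505 MPa → rank 5.

5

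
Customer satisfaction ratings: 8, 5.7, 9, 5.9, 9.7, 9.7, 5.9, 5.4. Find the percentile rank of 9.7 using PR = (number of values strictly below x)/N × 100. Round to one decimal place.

75.0

N = 8.
Strictly below 9.7: 6. Equal to 9.7: 2.
PR = 6/8 × 100 = 75.0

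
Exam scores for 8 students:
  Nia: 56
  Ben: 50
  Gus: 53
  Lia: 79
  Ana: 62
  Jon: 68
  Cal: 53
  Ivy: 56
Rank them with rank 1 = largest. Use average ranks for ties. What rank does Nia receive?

Sorted (descending): 79, 68, 62, 56, 56, 53, 53, 50
The 2 values of 56 occupy positions 4–5 → average rank (4+5)/2 = 4.5.
The 2 values of 53 occupy positions 6–7 → average rank (6+7)/2 = 6.5.
Nia has value 56 → rank 4.5.

4.5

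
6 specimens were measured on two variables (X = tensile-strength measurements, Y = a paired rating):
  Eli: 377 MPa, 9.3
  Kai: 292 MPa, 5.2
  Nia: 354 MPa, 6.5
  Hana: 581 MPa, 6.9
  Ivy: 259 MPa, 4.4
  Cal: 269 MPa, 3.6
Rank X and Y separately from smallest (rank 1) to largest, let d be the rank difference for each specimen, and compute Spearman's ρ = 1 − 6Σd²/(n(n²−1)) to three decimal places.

0.886

Ranks of variable 1: 5, 3, 4, 6, 1, 2
Ranks of variable 2: 6, 3, 4, 5, 2, 1
d = r₁ − r₂: -1, 0, 0, 1, -1, 1
d²: 1, 0, 0, 1, 1, 1; Σd² = 4
ρ = 1 − 6·4/(6·35) = 1 − 24/210 = 0.886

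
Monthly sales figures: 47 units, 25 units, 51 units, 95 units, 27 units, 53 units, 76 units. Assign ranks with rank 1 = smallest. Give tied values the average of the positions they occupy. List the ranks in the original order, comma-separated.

3, 1, 4, 7, 2, 5, 6

Sorted (ascending): 25, 27, 47, 51, 53, 76, 95
No ties — each value takes its position as its rank.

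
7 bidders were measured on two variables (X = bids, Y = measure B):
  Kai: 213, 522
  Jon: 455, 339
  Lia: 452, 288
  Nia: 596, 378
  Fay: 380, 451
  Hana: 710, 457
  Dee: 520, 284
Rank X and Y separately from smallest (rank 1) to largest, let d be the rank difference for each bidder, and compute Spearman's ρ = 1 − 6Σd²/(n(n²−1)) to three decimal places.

Ranks of variable 1: 1, 4, 3, 6, 2, 7, 5
Ranks of variable 2: 7, 3, 2, 4, 5, 6, 1
d = r₁ − r₂: -6, 1, 1, 2, -3, 1, 4
d²: 36, 1, 1, 4, 9, 1, 16; Σd² = 68
ρ = 1 − 6·68/(7·48) = 1 − 408/336 = -0.214

-0.214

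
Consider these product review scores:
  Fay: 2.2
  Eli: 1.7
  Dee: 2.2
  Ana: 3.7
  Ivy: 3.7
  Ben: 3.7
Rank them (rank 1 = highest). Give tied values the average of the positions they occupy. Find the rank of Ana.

2

Sorted (descending): 3.7, 3.7, 3.7, 2.2, 2.2, 1.7
The 3 values of 3.7 occupy positions 1–3 → average rank 2.
The 2 values of 2.2 occupy positions 4–5 → average rank (4+5)/2 = 4.5.
Ana has value 3.7 → rank 2.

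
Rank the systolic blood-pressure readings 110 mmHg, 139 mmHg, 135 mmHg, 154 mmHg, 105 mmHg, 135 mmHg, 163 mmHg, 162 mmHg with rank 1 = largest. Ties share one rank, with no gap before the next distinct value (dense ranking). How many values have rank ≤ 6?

7

Sorted (descending): 163, 162, 154, 139, 135, 135, 110, 105
The 2 values of 135 share dense rank 5.
Remaining distinct values take the next consecutive integers.
Ranks ≤ 6: {1, 2, 3, 4, 5, 5, 6} → 7 values.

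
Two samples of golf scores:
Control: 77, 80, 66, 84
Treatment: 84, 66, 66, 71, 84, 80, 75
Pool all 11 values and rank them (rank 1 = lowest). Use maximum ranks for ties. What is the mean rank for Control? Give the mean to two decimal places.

7.00

Sorted (ascending): 66, 66, 66, 71, 75, 77, 80, 80, 84, 84, 84
The 3 values of 66 occupy positions 1–3 → each gets rank 3.
The 2 values of 80 occupy positions 7–8 → each gets rank 8.
The 3 values of 84 occupy positions 9–11 → each gets rank 11.
Control values → pooled ranks: 77→6, 80→8, 66→3, 84→11
Mean rank = (6 + 8 + 3 + 11) / 4 = 7.00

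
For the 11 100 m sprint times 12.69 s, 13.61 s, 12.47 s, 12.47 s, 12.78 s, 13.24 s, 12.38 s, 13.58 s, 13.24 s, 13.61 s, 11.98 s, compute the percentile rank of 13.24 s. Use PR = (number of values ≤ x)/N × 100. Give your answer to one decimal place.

N = 11.
Strictly below 13.24: 6. Equal to 13.24: 2.
PR = 8/11 × 100 = 72.7

72.7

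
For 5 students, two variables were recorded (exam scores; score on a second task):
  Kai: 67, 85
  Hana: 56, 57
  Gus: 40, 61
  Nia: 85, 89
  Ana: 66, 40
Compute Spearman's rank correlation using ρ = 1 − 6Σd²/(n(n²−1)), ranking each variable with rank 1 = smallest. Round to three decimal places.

0.600

Ranks of variable 1: 4, 2, 1, 5, 3
Ranks of variable 2: 4, 2, 3, 5, 1
d = r₁ − r₂: 0, 0, -2, 0, 2
d²: 0, 0, 4, 0, 4; Σd² = 8
ρ = 1 − 6·8/(5·24) = 1 − 48/120 = 0.600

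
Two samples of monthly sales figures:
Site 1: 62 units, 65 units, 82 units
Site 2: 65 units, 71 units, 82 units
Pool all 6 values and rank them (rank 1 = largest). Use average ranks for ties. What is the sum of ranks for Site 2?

9

Sorted (descending): 82, 82, 71, 65, 65, 62
The 2 values of 82 occupy positions 1–2 → average rank (1+2)/2 = 1.5.
The 2 values of 65 occupy positions 4–5 → average rank (4+5)/2 = 4.5.
Site 2 values → pooled ranks: 65→4.5, 71→3, 82→1.5
Rank sum = 4.5 + 3 + 1.5 = 9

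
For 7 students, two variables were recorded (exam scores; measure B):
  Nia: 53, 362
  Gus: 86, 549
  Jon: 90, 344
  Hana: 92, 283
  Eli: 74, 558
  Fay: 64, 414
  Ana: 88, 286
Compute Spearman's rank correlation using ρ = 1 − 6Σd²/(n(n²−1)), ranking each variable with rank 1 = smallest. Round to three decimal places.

Ranks of variable 1: 1, 4, 6, 7, 3, 2, 5
Ranks of variable 2: 4, 6, 3, 1, 7, 5, 2
d = r₁ − r₂: -3, -2, 3, 6, -4, -3, 3
d²: 9, 4, 9, 36, 16, 9, 9; Σd² = 92
ρ = 1 − 6·92/(7·48) = 1 − 552/336 = -0.643

-0.643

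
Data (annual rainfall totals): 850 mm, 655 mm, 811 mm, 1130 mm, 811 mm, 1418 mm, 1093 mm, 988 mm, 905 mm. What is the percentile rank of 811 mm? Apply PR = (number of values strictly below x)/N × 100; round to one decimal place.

11.1

N = 9.
Strictly below 811: 1. Equal to 811: 2.
PR = 1/9 × 100 = 11.1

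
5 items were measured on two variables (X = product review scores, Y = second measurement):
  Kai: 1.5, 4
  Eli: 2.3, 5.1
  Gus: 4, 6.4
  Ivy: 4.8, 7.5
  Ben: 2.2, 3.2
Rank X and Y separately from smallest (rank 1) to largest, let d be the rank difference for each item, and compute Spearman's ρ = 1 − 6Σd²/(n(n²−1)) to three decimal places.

0.900

Ranks of variable 1: 1, 3, 4, 5, 2
Ranks of variable 2: 2, 3, 4, 5, 1
d = r₁ − r₂: -1, 0, 0, 0, 1
d²: 1, 0, 0, 0, 1; Σd² = 2
ρ = 1 − 6·2/(5·24) = 1 − 12/120 = 0.900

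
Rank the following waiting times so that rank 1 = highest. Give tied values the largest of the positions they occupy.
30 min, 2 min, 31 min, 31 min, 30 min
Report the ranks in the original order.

4, 5, 2, 2, 4

Sorted (descending): 31, 31, 30, 30, 2
The 2 values of 31 occupy positions 1–2 → each gets rank 2.
The 2 values of 30 occupy positions 3–4 → each gets rank 4.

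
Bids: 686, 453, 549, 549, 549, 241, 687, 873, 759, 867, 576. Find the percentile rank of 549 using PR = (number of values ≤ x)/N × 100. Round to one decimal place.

N = 11.
Strictly below 549: 2. Equal to 549: 3.
PR = 5/11 × 100 = 45.5

45.5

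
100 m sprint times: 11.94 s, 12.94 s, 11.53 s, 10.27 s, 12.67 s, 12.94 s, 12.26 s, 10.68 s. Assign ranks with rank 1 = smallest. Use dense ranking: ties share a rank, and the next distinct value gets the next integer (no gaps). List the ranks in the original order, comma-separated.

4, 7, 3, 1, 6, 7, 5, 2

Sorted (ascending): 10.27, 10.68, 11.53, 11.94, 12.26, 12.67, 12.94, 12.94
The 2 values of 12.94 share dense rank 7.
Remaining distinct values take the next consecutive integers.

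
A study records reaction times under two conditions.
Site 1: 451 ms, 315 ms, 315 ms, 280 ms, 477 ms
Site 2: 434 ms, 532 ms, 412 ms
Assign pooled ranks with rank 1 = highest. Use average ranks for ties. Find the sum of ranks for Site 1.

Sorted (descending): 532, 477, 451, 434, 412, 315, 315, 280
The 2 values of 315 occupy positions 6–7 → average rank (6+7)/2 = 6.5.
Site 1 values → pooled ranks: 451→3, 315→6.5, 315→6.5, 280→8, 477→2
Rank sum = 3 + 6.5 + 6.5 + 8 + 2 = 26

26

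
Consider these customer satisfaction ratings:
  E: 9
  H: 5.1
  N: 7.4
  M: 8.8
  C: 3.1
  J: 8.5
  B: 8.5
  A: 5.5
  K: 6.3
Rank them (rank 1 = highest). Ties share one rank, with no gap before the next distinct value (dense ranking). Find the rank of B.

Sorted (descending): 9, 8.8, 8.5, 8.5, 7.4, 6.3, 5.5, 5.1, 3.1
The 2 values of 8.5 share dense rank 3.
Remaining distinct values take the next consecutive integers.
B has value 8.5 → rank 3.

3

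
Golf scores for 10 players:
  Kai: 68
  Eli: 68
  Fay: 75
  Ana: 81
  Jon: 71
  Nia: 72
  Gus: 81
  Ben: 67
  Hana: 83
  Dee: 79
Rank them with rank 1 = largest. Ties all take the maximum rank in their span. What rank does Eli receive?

9

Sorted (descending): 83, 81, 81, 79, 75, 72, 71, 68, 68, 67
The 2 values of 81 occupy positions 2–3 → each gets rank 3.
The 2 values of 68 occupy positions 8–9 → each gets rank 9.
Eli has value 68 → rank 9.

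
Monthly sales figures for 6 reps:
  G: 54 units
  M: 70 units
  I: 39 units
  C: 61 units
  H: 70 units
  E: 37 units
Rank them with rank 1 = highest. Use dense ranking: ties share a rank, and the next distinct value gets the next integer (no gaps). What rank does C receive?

Sorted (descending): 70, 70, 61, 54, 39, 37
The 2 values of 70 share dense rank 1.
Remaining distinct values take the next consecutive integers.
C has value 61 units → rank 2.

2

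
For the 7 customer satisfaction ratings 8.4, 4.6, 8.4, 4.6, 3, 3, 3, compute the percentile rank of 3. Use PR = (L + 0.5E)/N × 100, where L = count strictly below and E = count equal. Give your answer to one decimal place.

N = 7.
Strictly below 3: 0. Equal to 3: 3.
PR = (0 + 0.5·3)/7 × 100 = 21.4

21.4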